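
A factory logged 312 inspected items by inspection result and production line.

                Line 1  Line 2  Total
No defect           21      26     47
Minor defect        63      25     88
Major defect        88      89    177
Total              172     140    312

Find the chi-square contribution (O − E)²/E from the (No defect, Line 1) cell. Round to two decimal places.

0.93

Row total (No defect) = 47; column total (Line 1) = 172; N = 312.
Expected count E = 47 × 172 / 312 = 25.9103.
Contribution = (O − E)²/E = (21 − 25.9103)² / 25.9103 = 0.93.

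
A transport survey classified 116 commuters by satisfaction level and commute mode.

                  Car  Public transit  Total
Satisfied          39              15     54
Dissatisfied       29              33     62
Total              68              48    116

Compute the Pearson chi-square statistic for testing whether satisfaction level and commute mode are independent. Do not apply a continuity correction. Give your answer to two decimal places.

Grand total N = 116.
Expected counts (row total × column total / N):
  Satisfied, Car: 54×68/116 = 31.655
  Satisfied, Public transit: 54×48/116 = 22.345
  Dissatisfied, Car: 62×68/116 = 36.345
  Dissatisfied, Public transit: 62×48/116 = 25.655
Contributions (O − E)²/E:
  (39 − 31.655)²/31.655 = 1.7043
  (15 − 22.345)²/22.345 = 2.4144
  (29 − 36.345)²/36.345 = 1.4844
  (33 − 25.655)²/25.655 = 2.1029
χ² = 1.7043 + 2.4144 + 1.4844 + 2.1029 = 7.71

7.71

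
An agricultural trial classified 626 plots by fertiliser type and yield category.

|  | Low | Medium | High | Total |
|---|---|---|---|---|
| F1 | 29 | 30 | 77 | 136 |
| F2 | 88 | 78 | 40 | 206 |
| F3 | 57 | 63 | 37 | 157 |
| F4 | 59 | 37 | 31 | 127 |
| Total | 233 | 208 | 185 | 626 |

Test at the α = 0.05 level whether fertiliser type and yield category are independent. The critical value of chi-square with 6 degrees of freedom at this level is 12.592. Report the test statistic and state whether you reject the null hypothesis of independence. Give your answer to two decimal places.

67.09; reject H₀

Grand total N = 626.
Expected counts (row total × column total / N):
  F1, Low: 136×233/626 = 50.6198
  F1, Medium: 136×208/626 = 45.1885
  F1, High: 136×185/626 = 40.1917
  F2, Low: 206×233/626 = 76.6741
  F2, Medium: 206×208/626 = 68.4473
  F2, High: 206×185/626 = 60.8786
  F3, Low: 157×233/626 = 58.4361
  F3, Medium: 157×208/626 = 52.1661
  F3, High: 157×185/626 = 46.3978
  F4, Low: 127×233/626 = 47.2700
  F4, Medium: 127×208/626 = 42.1981
  F4, High: 127×185/626 = 37.5319
Contributions (O − E)²/E:
  (29 − 50.6198)²/50.6198 = 9.2339
  (30 − 45.1885)²/45.1885 = 5.1051
  (77 − 40.1917)²/40.1917 = 33.7097
  (88 − 76.6741)²/76.6741 = 1.6730
  (78 − 68.4473)²/68.4473 = 1.3332
  (40 − 60.8786)²/60.8786 = 7.1604
  (57 − 58.4361)²/58.4361 = 0.0353
  (63 − 52.1661)²/52.1661 = 2.2500
  (37 − 46.3978)²/46.3978 = 1.9035
  (59 − 47.2700)²/47.2700 = 2.9108
  (37 − 42.1981)²/42.1981 = 0.6403
  (31 − 37.5319)²/37.5319 = 1.1368
χ² = 9.2339 + 5.1051 + 33.7097 + 1.6730 + 1.3332 + 7.1604 + 0.0353 + 2.2500 + 1.9035 + 2.9108 + 0.6403 + 1.1368 = 67.09
df = (4−1)(3−1) = 6. Since 67.09 > 12.592, reject the null hypothesis of independence at α = 0.05.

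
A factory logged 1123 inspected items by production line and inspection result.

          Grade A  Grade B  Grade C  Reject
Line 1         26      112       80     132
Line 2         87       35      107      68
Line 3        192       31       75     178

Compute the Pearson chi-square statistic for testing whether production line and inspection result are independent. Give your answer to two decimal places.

Row totals: 350, 297, 476. Column totals: 305, 178, 262, 378. Grand total N = 1123.
Expected counts (row total × column total / N):
  Line 1, Grade A: 350×305/1123 = 95.058
  Line 1, Grade B: 350×178/1123 = 55.476
  Line 1, Grade C: 350×262/1123 = 81.656
  Line 1, Reject: 350×378/1123 = 117.809
  Line 2, Grade A: 297×305/1123 = 80.663
  Line 2, Grade B: 297×178/1123 = 47.076
  Line 2, Grade C: 297×262/1123 = 69.291
  Line 2, Reject: 297×378/1123 = 99.970
  Line 3, Grade A: 476×305/1123 = 129.279
  Line 3, Grade B: 476×178/1123 = 75.448
  Line 3, Grade C: 476×262/1123 = 111.053
  Line 3, Reject: 476×378/1123 = 160.221
Contributions (O − E)²/E:
  (26 − 95.058)²/95.058 = 50.1694
  (112 − 55.476)²/55.476 = 57.5918
  (80 − 81.656)²/81.656 = 0.0336
  (132 − 117.809)²/117.809 = 1.7094
  (87 − 80.663)²/80.663 = 0.4978
  (35 − 47.076)²/47.076 = 3.0978
  (107 − 69.291)²/69.291 = 20.5217
  (68 − 99.970)²/99.970 = 10.2239
  (192 − 129.279)²/129.279 = 30.4297
  (31 − 75.448)²/75.448 = 26.1852
  (75 − 111.053)²/111.053 = 11.7045
  (178 − 160.221)²/160.221 = 1.9729
χ² = 50.1694 + 57.5918 + 0.0336 + 1.7094 + 0.4978 + 3.0978 + 20.5217 + 10.2239 + 30.4297 + 26.1852 + 11.7045 + 1.9729 = 214.14

214.14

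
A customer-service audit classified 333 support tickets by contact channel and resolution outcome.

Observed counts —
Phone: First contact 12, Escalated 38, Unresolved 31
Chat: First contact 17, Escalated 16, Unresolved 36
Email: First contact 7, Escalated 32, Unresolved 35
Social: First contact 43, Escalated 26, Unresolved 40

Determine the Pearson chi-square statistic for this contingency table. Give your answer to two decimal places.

35.17

Row totals: 81, 69, 74, 109. Column totals: 79, 112, 142. Grand total N = 333.
Expected counts (row total × column total / N):
  Phone, First contact: 81×79/333 = 19.216
  Phone, Escalated: 81×112/333 = 27.243
  Phone, Unresolved: 81×142/333 = 34.541
  Chat, First contact: 69×79/333 = 16.369
  Chat, Escalated: 69×112/333 = 23.207
  Chat, Unresolved: 69×142/333 = 29.423
  Email, First contact: 74×79/333 = 17.556
  Email, Escalated: 74×112/333 = 24.889
  Email, Unresolved: 74×142/333 = 31.556
  Social, First contact: 109×79/333 = 25.859
  Social, Escalated: 109×112/333 = 36.661
  Social, Unresolved: 109×142/333 = 46.480
Contributions (O − E)²/E:
  (12 − 19.216)²/19.216 = 2.7098
  (38 − 27.243)²/27.243 = 4.2474
  (31 − 34.541)²/34.541 = 0.3630
  (17 − 16.369)²/16.369 = 0.0243
  (16 − 23.207)²/23.207 = 2.2382
  (36 − 29.423)²/29.423 = 1.4702
  (7 − 17.556)²/17.556 = 6.3471
  (32 − 24.889)²/24.889 = 2.0317
  (35 − 31.556)²/31.556 = 0.3759
  (43 − 25.859)²/25.859 = 11.3622
  (26 − 36.661)²/36.661 = 3.1002
  (40 − 46.480)²/46.480 = 0.9034
χ² = 2.7098 + 4.2474 + 0.3630 + 0.0243 + 2.2382 + 1.4702 + 6.3471 + 2.0317 + 0.3759 + 11.3622 + 3.1002 + 0.9034 = 35.17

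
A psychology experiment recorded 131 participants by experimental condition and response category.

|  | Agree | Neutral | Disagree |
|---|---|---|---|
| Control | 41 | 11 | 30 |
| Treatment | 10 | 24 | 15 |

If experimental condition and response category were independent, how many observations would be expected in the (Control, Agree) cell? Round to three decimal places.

Row total (Control) = 82; column total (Agree) = 51; grand total N = 131.
Expected count = (row total × column total) / N = 82 × 51 / 131 = 31.924.

31.924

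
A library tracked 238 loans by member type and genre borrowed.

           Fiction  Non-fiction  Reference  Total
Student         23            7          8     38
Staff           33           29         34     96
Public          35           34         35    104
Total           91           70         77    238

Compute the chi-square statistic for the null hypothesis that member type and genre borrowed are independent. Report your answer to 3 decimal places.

9.678

Grand total N = 238.
Expected counts (row total × column total / N):
  Student, Fiction: 38×91/238 = 14.5294
  Student, Non-fiction: 38×70/238 = 11.1765
  Student, Reference: 38×77/238 = 12.2941
  Staff, Fiction: 96×91/238 = 36.7059
  Staff, Non-fiction: 96×70/238 = 28.2353
  Staff, Reference: 96×77/238 = 31.0588
  Public, Fiction: 104×91/238 = 39.7647
  Public, Non-fiction: 104×70/238 = 30.5882
  Public, Reference: 104×77/238 = 33.6471
Contributions (O − E)²/E:
  (23 − 14.5294)²/14.5294 = 4.9383
  (7 − 11.1765)²/11.1765 = 1.5607
  (8 − 12.2941)²/12.2941 = 1.4998
  (33 − 36.7059)²/36.7059 = 0.3742
  (29 − 28.2353)²/28.2353 = 0.0207
  (34 − 31.0588)²/31.0588 = 0.2785
  (35 − 39.7647)²/39.7647 = 0.5709
  (34 − 30.5882)²/30.5882 = 0.3806
  (35 − 33.6471)²/33.6471 = 0.0544
χ² = 4.9383 + 1.5607 + 1.4998 + 0.3742 + 0.0207 + 0.2785 + 0.5709 + 0.3806 + 0.0544 = 9.678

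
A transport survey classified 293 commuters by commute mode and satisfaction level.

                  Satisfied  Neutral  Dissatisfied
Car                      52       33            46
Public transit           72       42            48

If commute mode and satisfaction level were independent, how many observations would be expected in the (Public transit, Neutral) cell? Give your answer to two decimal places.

Row total (Public transit) = 162; column total (Neutral) = 75; grand total N = 293.
Expected count = (row total × column total) / N = 162 × 75 / 293 = 41.47.

41.47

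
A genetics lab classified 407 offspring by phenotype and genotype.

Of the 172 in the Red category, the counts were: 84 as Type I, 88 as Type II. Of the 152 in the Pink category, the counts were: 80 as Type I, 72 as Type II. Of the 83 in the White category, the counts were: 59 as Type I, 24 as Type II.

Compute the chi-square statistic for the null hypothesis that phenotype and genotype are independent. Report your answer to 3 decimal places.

11.643

Row totals: 172, 152, 83. Column totals: 223, 184. Grand total N = 407.
Expected counts (row total × column total / N):
  Red, Type I: 172×223/407 = 94.2408
  Red, Type II: 172×184/407 = 77.7592
  Pink, Type I: 152×223/407 = 83.2826
  Pink, Type II: 152×184/407 = 68.7174
  White, Type I: 83×223/407 = 45.4767
  White, Type II: 83×184/407 = 37.5233
Contributions (O − E)²/E:
  (84 − 94.2408)²/94.2408 = 1.1128
  (88 − 77.7592)²/77.7592 = 1.3487
  (80 − 83.2826)²/83.2826 = 0.1294
  (72 − 68.7174)²/68.7174 = 0.1568
  (59 − 45.4767)²/45.4767 = 4.0214
  (24 − 37.5233)²/37.5233 = 4.8738
χ² = 1.1128 + 1.3487 + 0.1294 + 0.1568 + 4.0214 + 4.8738 = 11.643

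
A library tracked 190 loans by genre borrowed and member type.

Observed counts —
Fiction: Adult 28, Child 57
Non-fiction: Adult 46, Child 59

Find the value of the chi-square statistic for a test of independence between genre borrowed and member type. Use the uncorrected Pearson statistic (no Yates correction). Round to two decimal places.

2.33

Row totals: 85, 105. Column totals: 74, 116. Grand total N = 190.
Expected counts (row total × column total / N):
  Fiction, Adult: 85×74/190 = 33.105
  Fiction, Child: 85×116/190 = 51.895
  Non-fiction, Adult: 105×74/190 = 40.895
  Non-fiction, Child: 105×116/190 = 64.105
Contributions (O − E)²/E:
  (28 − 33.105)²/33.105 = 0.7872
  (57 − 51.895)²/51.895 = 0.5022
  (46 − 40.895)²/40.895 = 0.6373
  (59 − 64.105)²/64.105 = 0.4065
χ² = 0.7872 + 0.5022 + 0.6373 + 0.4065 = 2.33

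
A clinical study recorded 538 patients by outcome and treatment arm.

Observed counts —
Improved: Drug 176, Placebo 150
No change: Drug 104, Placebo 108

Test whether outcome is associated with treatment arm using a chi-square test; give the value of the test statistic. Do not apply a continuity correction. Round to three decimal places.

1.252

Row totals: 326, 212. Column totals: 280, 258. Grand total N = 538.
Expected counts (row total × column total / N):
  Improved, Drug: 326×280/538 = 169.6654
  Improved, Placebo: 326×258/538 = 156.3346
  No change, Drug: 212×280/538 = 110.3346
  No change, Placebo: 212×258/538 = 101.6654
Contributions (O − E)²/E:
  (176 − 169.6654)²/169.6654 = 0.2365
  (150 − 156.3346)²/156.3346 = 0.2567
  (104 − 110.3346)²/110.3346 = 0.3637
  (108 − 101.6654)²/101.6654 = 0.3947
χ² = 0.2365 + 0.2567 + 0.3637 + 0.3947 = 1.252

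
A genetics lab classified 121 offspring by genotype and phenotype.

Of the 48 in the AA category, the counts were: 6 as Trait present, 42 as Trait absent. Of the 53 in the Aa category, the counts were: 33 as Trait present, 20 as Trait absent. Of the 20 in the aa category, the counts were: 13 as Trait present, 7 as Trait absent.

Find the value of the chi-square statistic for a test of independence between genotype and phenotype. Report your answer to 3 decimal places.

30.196

Row totals: 48, 53, 20. Column totals: 52, 69. Grand total N = 121.
Expected counts (row total × column total / N):
  AA, Trait present: 48×52/121 = 20.62810
  AA, Trait absent: 48×69/121 = 27.37190
  Aa, Trait present: 53×52/121 = 22.77686
  Aa, Trait absent: 53×69/121 = 30.22314
  aa, Trait present: 20×52/121 = 8.59504
  aa, Trait absent: 20×69/121 = 11.40496
Contributions (O − E)²/E:
  (6 − 20.62810)²/20.62810 = 10.3733
  (42 − 27.37190)²/27.37190 = 7.8176
  (33 − 22.77686)²/22.77686 = 4.5885
  (20 − 30.22314)²/30.22314 = 3.4580
  (13 − 8.59504)²/8.59504 = 2.2575
  (7 − 11.40496)²/11.40496 = 1.7013
χ² = 10.3733 + 7.8176 + 4.5885 + 3.4580 + 2.2575 + 1.7013 = 30.196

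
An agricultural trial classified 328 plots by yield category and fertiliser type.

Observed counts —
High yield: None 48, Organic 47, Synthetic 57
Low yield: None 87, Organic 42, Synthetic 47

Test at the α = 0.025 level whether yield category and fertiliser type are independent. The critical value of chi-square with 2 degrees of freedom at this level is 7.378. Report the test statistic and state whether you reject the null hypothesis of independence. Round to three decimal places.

Row totals: 152, 176. Column totals: 135, 89, 104. Grand total N = 328.
Expected counts (row total × column total / N):
  High yield, None: 152×135/328 = 62.5610
  High yield, Organic: 152×89/328 = 41.2439
  High yield, Synthetic: 152×104/328 = 48.1951
  Low yield, None: 176×135/328 = 72.4390
  Low yield, Organic: 176×89/328 = 47.7561
  Low yield, Synthetic: 176×104/328 = 55.8049
Contributions (O − E)²/E:
  (48 − 62.5610)²/62.5610 = 3.3891
  (47 − 41.2439)²/41.2439 = 0.8033
  (57 − 48.1951)²/48.1951 = 1.6086
  (87 − 72.4390)²/72.4390 = 2.9269
  (42 − 47.7561)²/47.7561 = 0.6938
  (47 − 55.8049)²/55.8049 = 1.3892
χ² = 3.3891 + 0.8033 + 1.6086 + 2.9269 + 0.6938 + 1.3892 = 10.811
df = (2−1)(3−1) = 2. Since 10.811 > 7.378, reject the null hypothesis of independence at α = 0.025.

10.811; reject H₀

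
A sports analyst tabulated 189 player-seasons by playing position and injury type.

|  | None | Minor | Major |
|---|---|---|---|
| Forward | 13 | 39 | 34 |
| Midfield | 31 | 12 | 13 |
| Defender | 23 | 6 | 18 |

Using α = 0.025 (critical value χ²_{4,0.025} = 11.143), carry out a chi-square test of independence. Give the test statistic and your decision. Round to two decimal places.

Row totals: 86, 56, 47. Column totals: 67, 57, 65. Grand total N = 189.
Expected counts (row total × column total / N):
  Forward, None: 86×67/189 = 30.487
  Forward, Minor: 86×57/189 = 25.937
  Forward, Major: 86×65/189 = 29.577
  Midfield, None: 56×67/189 = 19.852
  Midfield, Minor: 56×57/189 = 16.889
  Midfield, Major: 56×65/189 = 19.259
  Defender, None: 47×67/189 = 16.661
  Defender, Minor: 47×57/189 = 14.175
  Defender, Major: 47×65/189 = 16.164
Contributions (O − E)²/E:
  (13 − 30.487)²/30.487 = 10.0303
  (39 − 25.937)²/25.937 = 6.5791
  (34 − 29.577)²/29.577 = 0.6614
  (31 − 19.852)²/19.852 = 6.2602
  (12 − 16.889)²/16.889 = 1.4153
  (13 − 19.259)²/19.259 = 2.0341
  (23 − 16.661)²/16.661 = 2.4118
  (6 − 14.175)²/14.175 = 4.7147
  (18 − 16.164)²/16.164 = 0.2085
χ² = 10.0303 + 6.5791 + 0.6614 + 6.2602 + 1.4153 + 2.0341 + 2.4118 + 4.7147 + 0.2085 = 34.32
df = (3−1)(3−1) = 4. Since 34.32 > 11.143, reject the null hypothesis of independence at α = 0.025.

34.32; reject H₀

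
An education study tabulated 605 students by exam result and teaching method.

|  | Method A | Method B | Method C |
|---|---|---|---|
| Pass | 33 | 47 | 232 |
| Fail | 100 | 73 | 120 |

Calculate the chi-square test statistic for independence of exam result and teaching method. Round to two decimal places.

Row totals: 312, 293. Column totals: 133, 120, 352. Grand total N = 605.
Expected counts (row total × column total / N):
  Pass, Method A: 312×133/605 = 68.588
  Pass, Method B: 312×120/605 = 61.884
  Pass, Method C: 312×352/605 = 181.527
  Fail, Method A: 293×133/605 = 64.412
  Fail, Method B: 293×120/605 = 58.116
  Fail, Method C: 293×352/605 = 170.473
Contributions (O − E)²/E:
  (33 − 68.588)²/68.588 = 18.4654
  (47 − 61.884)²/61.884 = 3.5798
  (232 − 181.527)²/181.527 = 14.0339
  (100 − 64.412)²/64.412 = 19.6626
  (73 − 58.116)²/58.116 = 3.8119
  (120 − 170.473)²/170.473 = 14.9439
χ² = 18.4654 + 3.5798 + 14.0339 + 19.6626 + 3.8119 + 14.9439 = 74.50

74.50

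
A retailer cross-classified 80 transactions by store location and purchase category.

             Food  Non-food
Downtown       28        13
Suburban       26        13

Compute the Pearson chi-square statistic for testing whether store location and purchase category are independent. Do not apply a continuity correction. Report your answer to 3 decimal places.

0.024

Row totals: 41, 39. Column totals: 54, 26. Grand total N = 80.
Expected counts (row total × column total / N):
  Downtown, Food: 41×54/80 = 27.6750
  Downtown, Non-food: 41×26/80 = 13.3250
  Suburban, Food: 39×54/80 = 26.3250
  Suburban, Non-food: 39×26/80 = 12.6750
Contributions (O − E)²/E:
  (28 − 27.6750)²/27.6750 = 0.0038
  (13 − 13.3250)²/13.3250 = 0.0079
  (26 − 26.3250)²/26.3250 = 0.0040
  (13 − 12.6750)²/12.6750 = 0.0083
χ² = 0.0038 + 0.0079 + 0.0040 + 0.0083 = 0.024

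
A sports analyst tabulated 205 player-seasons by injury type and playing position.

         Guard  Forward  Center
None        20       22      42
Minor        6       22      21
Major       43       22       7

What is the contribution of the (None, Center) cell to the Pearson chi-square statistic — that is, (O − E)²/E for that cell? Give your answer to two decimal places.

6.18

Row total (None) = 84; column total (Center) = 70; N = 205.
Expected count E = 84 × 70 / 205 = 28.683.
Contribution = (O − E)²/E = (42 − 28.683)² / 28.683 = 6.18.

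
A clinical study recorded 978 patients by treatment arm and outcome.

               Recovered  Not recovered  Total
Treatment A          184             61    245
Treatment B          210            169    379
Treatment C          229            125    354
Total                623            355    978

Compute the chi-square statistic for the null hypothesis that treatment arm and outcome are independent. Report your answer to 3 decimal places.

25.192

Grand total N = 978.
Expected counts (row total × column total / N):
  Treatment A, Recovered: 245×623/978 = 156.0685
  Treatment A, Not recovered: 245×355/978 = 88.9315
  Treatment B, Recovered: 379×623/978 = 241.4284
  Treatment B, Not recovered: 379×355/978 = 137.5716
  Treatment C, Recovered: 354×623/978 = 225.5031
  Treatment C, Not recovered: 354×355/978 = 128.4969
Contributions (O − E)²/E:
  (184 − 156.0685)²/156.0685 = 4.9989
  (61 − 88.9315)²/88.9315 = 8.7727
  (210 − 241.4284)²/241.4284 = 4.0913
  (169 − 137.5716)²/137.5716 = 7.1799
  (229 − 225.5031)²/225.5031 = 0.0542
  (125 − 128.4969)²/128.4969 = 0.0952
χ² = 4.9989 + 8.7727 + 4.0913 + 7.1799 + 0.0542 + 0.0952 = 25.192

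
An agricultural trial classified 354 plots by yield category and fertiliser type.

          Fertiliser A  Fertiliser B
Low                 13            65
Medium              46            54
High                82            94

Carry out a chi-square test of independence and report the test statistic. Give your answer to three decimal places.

Row totals: 78, 100, 176. Column totals: 141, 213. Grand total N = 354.
Expected counts (row total × column total / N):
  Low, Fertiliser A: 78×141/354 = 31.0678
  Low, Fertiliser B: 78×213/354 = 46.9322
  Medium, Fertiliser A: 100×141/354 = 39.8305
  Medium, Fertiliser B: 100×213/354 = 60.1695
  High, Fertiliser A: 176×141/354 = 70.1017
  High, Fertiliser B: 176×213/354 = 105.8983
Contributions (O − E)²/E:
  (13 − 31.0678)²/31.0678 = 10.5075
  (65 − 46.9322)²/46.9322 = 6.9557
  (46 − 39.8305)²/39.8305 = 0.9556
  (54 − 60.1695)²/60.1695 = 0.6326
  (82 − 70.1017)²/70.1017 = 2.0195
  (94 − 105.8983)²/105.8983 = 1.3368
χ² = 10.5075 + 6.9557 + 0.9556 + 0.6326 + 2.0195 + 1.3368 = 22.408

22.408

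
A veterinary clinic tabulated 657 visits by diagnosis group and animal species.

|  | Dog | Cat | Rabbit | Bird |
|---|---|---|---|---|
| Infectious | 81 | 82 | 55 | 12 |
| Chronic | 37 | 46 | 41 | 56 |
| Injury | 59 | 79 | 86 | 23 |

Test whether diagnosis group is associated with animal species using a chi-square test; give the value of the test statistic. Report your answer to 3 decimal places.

74.773

Row totals: 230, 180, 247. Column totals: 177, 207, 182, 91. Grand total N = 657.
Expected counts (row total × column total / N):
  Infectious, Dog: 230×177/657 = 61.9635
  Infectious, Cat: 230×207/657 = 72.4658
  Infectious, Rabbit: 230×182/657 = 63.7139
  Infectious, Bird: 230×91/657 = 31.8569
  Chronic, Dog: 180×177/657 = 48.4932
  Chronic, Cat: 180×207/657 = 56.7123
  Chronic, Rabbit: 180×182/657 = 49.8630
  Chronic, Bird: 180×91/657 = 24.9315
  Injury, Dog: 247×177/657 = 66.5434
  Injury, Cat: 247×207/657 = 77.8219
  Injury, Rabbit: 247×182/657 = 68.4231
  Injury, Bird: 247×91/657 = 34.2116
Contributions (O − E)²/E:
  (81 − 61.9635)²/61.9635 = 5.8484
  (82 − 72.4658)²/72.4658 = 1.2544
  (55 − 63.7139)²/63.7139 = 1.1918
  (12 − 31.8569)²/31.8569 = 12.3771
  (37 − 48.4932)²/48.4932 = 2.7240
  (46 − 56.7123)²/56.7123 = 2.0234
  (41 − 49.8630)²/49.8630 = 1.5754
  (56 − 24.9315)²/24.9315 = 38.7161
  (59 − 66.5434)²/66.5434 = 0.8551
  (79 − 77.8219)²/77.8219 = 0.0178
  (86 − 68.4231)²/68.4231 = 4.5153
  (23 − 34.2116)²/34.2116 = 3.6742
χ² = 5.8484 + 1.2544 + 1.1918 + 12.3771 + 2.7240 + 2.0234 + 1.5754 + 38.7161 + 0.8551 + 0.0178 + 4.5153 + 3.6742 = 74.773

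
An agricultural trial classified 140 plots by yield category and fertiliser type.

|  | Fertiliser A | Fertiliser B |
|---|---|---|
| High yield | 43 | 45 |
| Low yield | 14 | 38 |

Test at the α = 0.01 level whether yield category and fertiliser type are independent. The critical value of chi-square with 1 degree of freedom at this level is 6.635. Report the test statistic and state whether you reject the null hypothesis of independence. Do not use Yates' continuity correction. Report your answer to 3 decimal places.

Row totals: 88, 52. Column totals: 57, 83. Grand total N = 140.
Expected counts (row total × column total / N):
  High yield, Fertiliser A: 88×57/140 = 35.8286
  High yield, Fertiliser B: 88×83/140 = 52.1714
  Low yield, Fertiliser A: 52×57/140 = 21.1714
  Low yield, Fertiliser B: 52×83/140 = 30.8286
Contributions (O − E)²/E:
  (43 − 35.8286)²/35.8286 = 1.4354
  (45 − 52.1714)²/52.1714 = 0.9858
  (14 − 21.1714)²/21.1714 = 2.4292
  (38 − 30.8286)²/30.8286 = 1.6682
χ² = 1.4354 + 0.9858 + 2.4292 + 1.6682 = 6.519
df = (2−1)(2−1) = 1. Since 6.519 < 6.635, fail to reject the null hypothesis of independence at α = 0.01.

6.519; fail to reject H₀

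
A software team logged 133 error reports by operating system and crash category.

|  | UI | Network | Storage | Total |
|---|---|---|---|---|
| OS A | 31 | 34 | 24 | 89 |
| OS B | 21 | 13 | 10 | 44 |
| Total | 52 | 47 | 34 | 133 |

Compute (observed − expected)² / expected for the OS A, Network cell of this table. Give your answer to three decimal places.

Row total (OS A) = 89; column total (Network) = 47; N = 133.
Expected count E = 89 × 47 / 133 = 31.4511.
Contribution = (O − E)²/E = (34 − 31.4511)² / 31.4511 = 0.207.

0.207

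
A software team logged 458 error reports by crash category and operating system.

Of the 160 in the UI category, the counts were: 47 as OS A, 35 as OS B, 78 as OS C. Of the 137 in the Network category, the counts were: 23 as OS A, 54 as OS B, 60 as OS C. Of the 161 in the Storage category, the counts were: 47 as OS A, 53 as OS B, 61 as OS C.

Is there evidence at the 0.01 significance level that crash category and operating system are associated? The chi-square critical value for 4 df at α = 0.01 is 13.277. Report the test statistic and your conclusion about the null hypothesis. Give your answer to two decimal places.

15.67; reject H₀

Row totals: 160, 137, 161. Column totals: 117, 142, 199. Grand total N = 458.
Expected counts (row total × column total / N):
  UI, OS A: 160×117/458 = 40.873
  UI, OS B: 160×142/458 = 49.607
  UI, OS C: 160×199/458 = 69.520
  Network, OS A: 137×117/458 = 34.998
  Network, OS B: 137×142/458 = 42.476
  Network, OS C: 137×199/458 = 59.526
  Storage, OS A: 161×117/458 = 41.129
  Storage, OS B: 161×142/458 = 49.917
  Storage, OS C: 161×199/458 = 69.954
Contributions (O − E)²/E:
  (47 − 40.873)²/40.873 = 0.9185
  (35 − 49.607)²/49.607 = 4.3011
  (78 − 69.520)²/69.520 = 1.0344
  (23 − 34.998)²/34.998 = 4.1131
  (54 − 42.476)²/42.476 = 3.1265
  (60 − 59.526)²/59.526 = 0.0038
  (47 − 41.129)²/41.129 = 0.8381
  (53 − 49.917)²/49.917 = 0.1904
  (61 − 69.954)²/69.954 = 1.1461
χ² = 0.9185 + 4.3011 + 1.0344 + 4.1131 + 3.1265 + 0.0038 + 0.8381 + 0.1904 + 1.1461 = 15.67
df = (3−1)(3−1) = 4. Since 15.67 > 13.277, reject the null hypothesis of independence at α = 0.01.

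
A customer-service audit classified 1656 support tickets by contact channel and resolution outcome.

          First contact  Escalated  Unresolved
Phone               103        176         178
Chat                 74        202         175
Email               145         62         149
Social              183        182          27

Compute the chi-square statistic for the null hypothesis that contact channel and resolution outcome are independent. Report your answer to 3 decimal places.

239.458

Row totals: 457, 451, 356, 392. Column totals: 505, 622, 529. Grand total N = 1656.
Expected counts (row total × column total / N):
  Phone, First contact: 457×505/1656 = 139.3629
  Phone, Escalated: 457×622/1656 = 171.6510
  Phone, Unresolved: 457×529/1656 = 145.9861
  Chat, First contact: 451×505/1656 = 137.5332
  Chat, Escalated: 451×622/1656 = 169.3973
  Chat, Unresolved: 451×529/1656 = 144.0694
  Email, First contact: 356×505/1656 = 108.5628
  Email, Escalated: 356×622/1656 = 133.7150
  Email, Unresolved: 356×529/1656 = 113.7222
  Social, First contact: 392×505/1656 = 119.5411
  Social, Escalated: 392×622/1656 = 147.2367
  Social, Unresolved: 392×529/1656 = 125.2222
Contributions (O − E)²/E:
  (103 − 139.3629)²/139.3629 = 9.4879
  (176 − 171.6510)²/171.6510 = 0.1102
  (178 − 145.9861)²/145.9861 = 7.0205
  (74 − 137.5332)²/137.5332 = 29.3490
  (202 − 169.3973)²/169.3973 = 6.2748
  (175 − 144.0694)²/144.0694 = 6.6406
  (145 − 108.5628)²/108.5628 = 12.2295
  (62 − 133.7150)²/133.7150 = 38.4627
  (149 − 113.7222)²/113.7222 = 10.9435
  (183 − 119.5411)²/119.5411 = 33.6874
  (182 − 147.2367)²/147.2367 = 8.2078
  (27 − 125.2222)²/125.2222 = 77.0439
χ² = 9.4879 + 0.1102 + 7.0205 + 29.3490 + 6.2748 + 6.6406 + 12.2295 + 38.4627 + 10.9435 + 33.6874 + 8.2078 + 77.0439 = 239.458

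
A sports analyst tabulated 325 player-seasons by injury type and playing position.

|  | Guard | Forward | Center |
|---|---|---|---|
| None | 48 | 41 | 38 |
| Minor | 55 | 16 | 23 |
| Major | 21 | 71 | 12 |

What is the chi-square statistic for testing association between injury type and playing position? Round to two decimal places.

Row totals: 127, 94, 104. Column totals: 124, 128, 73. Grand total N = 325.
Expected counts (row total × column total / N):
  None, Guard: 127×124/325 = 48.455
  None, Forward: 127×128/325 = 50.018
  None, Center: 127×73/325 = 28.526
  Minor, Guard: 94×124/325 = 35.865
  Minor, Forward: 94×128/325 = 37.022
  Minor, Center: 94×73/325 = 21.114
  Major, Guard: 104×124/325 = 39.680
  Major, Forward: 104×128/325 = 40.960
  Major, Center: 104×73/325 = 23.360
Contributions (O − E)²/E:
  (48 − 48.455)²/48.455 = 0.0043
  (41 − 50.018)²/50.018 = 1.6259
  (38 − 28.526)²/28.526 = 3.1465
  (55 − 35.865)²/35.865 = 10.2091
  (16 − 37.022)²/37.022 = 11.9368
  (23 − 21.114)²/21.114 = 0.1685
  (21 − 39.680)²/39.680 = 8.7939
  (71 − 40.960)²/40.960 = 22.0313
  (12 − 23.360)²/23.360 = 5.5244
χ² = 0.0043 + 1.6259 + 3.1465 + 10.2091 + 11.9368 + 0.1685 + 8.7939 + 22.0313 + 5.5244 = 63.44

63.44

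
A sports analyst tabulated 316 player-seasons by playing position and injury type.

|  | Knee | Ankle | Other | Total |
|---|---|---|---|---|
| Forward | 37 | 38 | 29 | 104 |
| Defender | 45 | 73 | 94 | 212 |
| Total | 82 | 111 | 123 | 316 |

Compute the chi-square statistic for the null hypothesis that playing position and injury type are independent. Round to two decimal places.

Grand total N = 316.
Expected counts (row total × column total / N):
  Forward, Knee: 104×82/316 = 26.9873
  Forward, Ankle: 104×111/316 = 36.5316
  Forward, Other: 104×123/316 = 40.4810
  Defender, Knee: 212×82/316 = 55.0127
  Defender, Ankle: 212×111/316 = 74.4684
  Defender, Other: 212×123/316 = 82.5190
Contributions (O − E)²/E:
  (37 − 26.9873)²/26.9873 = 3.7149
  (38 − 36.5316)²/36.5316 = 0.0590
  (29 − 40.4810)²/40.4810 = 3.2562
  (45 − 55.0127)²/55.0127 = 1.8224
  (73 − 74.4684)²/74.4684 = 0.0290
  (94 − 82.5190)²/82.5190 = 1.5974
χ² = 3.7149 + 0.0590 + 3.2562 + 1.8224 + 0.0290 + 1.5974 = 10.48

10.48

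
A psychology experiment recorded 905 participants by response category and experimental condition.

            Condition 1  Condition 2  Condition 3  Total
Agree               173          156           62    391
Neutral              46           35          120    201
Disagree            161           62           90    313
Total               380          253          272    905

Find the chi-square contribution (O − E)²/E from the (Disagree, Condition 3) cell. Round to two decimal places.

Row total (Disagree) = 313; column total (Condition 3) = 272; N = 905.
Expected count E = 313 × 272 / 905 = 94.073.
Contribution = (O − E)²/E = (90 − 94.073)² / 94.073 = 0.18.

0.18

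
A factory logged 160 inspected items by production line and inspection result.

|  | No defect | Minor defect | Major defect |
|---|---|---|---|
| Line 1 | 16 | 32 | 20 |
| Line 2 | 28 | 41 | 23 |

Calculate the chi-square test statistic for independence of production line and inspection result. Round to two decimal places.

Row totals: 68, 92. Column totals: 44, 73, 43. Grand total N = 160.
Expected counts (row total × column total / N):
  Line 1, No defect: 68×44/160 = 18.700
  Line 1, Minor defect: 68×73/160 = 31.025
  Line 1, Major defect: 68×43/160 = 18.275
  Line 2, No defect: 92×44/160 = 25.300
  Line 2, Minor defect: 92×73/160 = 41.975
  Line 2, Major defect: 92×43/160 = 24.725
Contributions (O − E)²/E:
  (16 − 18.700)²/18.700 = 0.3898
  (32 − 31.025)²/31.025 = 0.0306
  (20 − 18.275)²/18.275 = 0.1628
  (28 − 25.300)²/25.300 = 0.2881
  (41 − 41.975)²/41.975 = 0.0226
  (23 − 24.725)²/24.725 = 0.1203
χ² = 0.3898 + 0.0306 + 0.1628 + 0.2881 + 0.0226 + 0.1203 = 1.01

1.01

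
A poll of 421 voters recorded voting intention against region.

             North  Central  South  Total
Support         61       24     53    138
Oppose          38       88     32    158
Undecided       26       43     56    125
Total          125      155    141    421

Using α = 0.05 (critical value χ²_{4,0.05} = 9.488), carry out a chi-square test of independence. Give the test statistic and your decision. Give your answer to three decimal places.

58.483; reject H₀

Grand total N = 421.
Expected counts (row total × column total / N):
  Support, North: 138×125/421 = 40.97387
  Support, Central: 138×155/421 = 50.80760
  Support, South: 138×141/421 = 46.21853
  Oppose, North: 158×125/421 = 46.91211
  Oppose, Central: 158×155/421 = 58.17102
  Oppose, South: 158×141/421 = 52.91686
  Undecided, North: 125×125/421 = 37.11401
  Undecided, Central: 125×155/421 = 46.02138
  Undecided, South: 125×141/421 = 41.86461
Contributions (O − E)²/E:
  (61 − 40.97387)²/40.97387 = 9.7878
  (24 − 50.80760)²/50.80760 = 14.1445
  (53 − 46.21853)²/46.21853 = 0.9950
  (38 − 46.91211)²/46.91211 = 1.6931
  (88 − 58.17102)²/58.17102 = 15.2957
  (32 − 52.91686)²/52.91686 = 8.2680
  (26 − 37.11401)²/37.11401 = 3.3282
  (43 − 46.02138)²/46.02138 = 0.1984
  (56 − 41.86461)²/41.86461 = 4.7727
χ² = 9.7878 + 14.1445 + 0.9950 + 1.6931 + 15.2957 + 8.2680 + 3.3282 + 0.1984 + 4.7727 = 58.483
df = (3−1)(3−1) = 4. Since 58.483 > 9.488, reject the null hypothesis of independence at α = 0.05.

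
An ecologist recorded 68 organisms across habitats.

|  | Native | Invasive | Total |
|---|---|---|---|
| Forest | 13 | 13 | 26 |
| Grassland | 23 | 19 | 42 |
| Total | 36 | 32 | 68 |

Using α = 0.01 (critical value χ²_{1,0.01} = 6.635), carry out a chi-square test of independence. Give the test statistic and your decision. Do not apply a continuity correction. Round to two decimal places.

0.15; fail to reject H₀

Grand total N = 68.
Expected counts (row total × column total / N):
  Forest, Native: 26×36/68 = 13.765
  Forest, Invasive: 26×32/68 = 12.235
  Grassland, Native: 42×36/68 = 22.235
  Grassland, Invasive: 42×32/68 = 19.765
Contributions (O − E)²/E:
  (13 − 13.765)²/13.765 = 0.0425
  (13 − 12.235)²/12.235 = 0.0478
  (23 − 22.235)²/22.235 = 0.0263
  (19 − 19.765)²/19.765 = 0.0296
χ² = 0.0425 + 0.0478 + 0.0263 + 0.0296 = 0.15
df = (2−1)(2−1) = 1. Since 0.15 < 6.635, fail to reject the null hypothesis of independence at α = 0.01.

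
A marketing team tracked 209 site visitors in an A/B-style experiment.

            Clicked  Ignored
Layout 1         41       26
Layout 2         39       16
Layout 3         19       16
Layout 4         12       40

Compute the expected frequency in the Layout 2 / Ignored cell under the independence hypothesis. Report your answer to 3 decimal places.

25.789

Row total (Layout 2) = 55; column total (Ignored) = 98; grand total N = 209.
Expected count = (row total × column total) / N = 55 × 98 / 209 = 25.789.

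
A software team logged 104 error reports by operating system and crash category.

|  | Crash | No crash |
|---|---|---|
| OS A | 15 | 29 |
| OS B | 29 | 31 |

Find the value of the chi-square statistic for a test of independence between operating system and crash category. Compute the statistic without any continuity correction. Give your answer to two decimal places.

Row totals: 44, 60. Column totals: 44, 60. Grand total N = 104.
Expected counts (row total × column total / N):
  OS A, Crash: 44×44/104 = 18.615
  OS A, No crash: 44×60/104 = 25.385
  OS B, Crash: 60×44/104 = 25.385
  OS B, No crash: 60×60/104 = 34.615
Contributions (O − E)²/E:
  (15 − 18.615)²/18.615 = 0.7020
  (29 − 25.385)²/25.385 = 0.5148
  (29 − 25.385)²/25.385 = 0.5148
  (31 − 34.615)²/34.615 = 0.3775
χ² = 0.7020 + 0.5148 + 0.5148 + 0.3775 = 2.11

2.11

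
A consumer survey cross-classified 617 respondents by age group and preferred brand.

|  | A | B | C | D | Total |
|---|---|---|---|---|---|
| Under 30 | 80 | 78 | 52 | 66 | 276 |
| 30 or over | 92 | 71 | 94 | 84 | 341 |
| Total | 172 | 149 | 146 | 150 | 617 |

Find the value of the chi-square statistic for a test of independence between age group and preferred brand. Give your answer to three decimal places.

8.657

Grand total N = 617.
Expected counts (row total × column total / N):
  Under 30, A: 276×172/617 = 76.940032
  Under 30, B: 276×149/617 = 66.651540
  Under 30, C: 276×146/617 = 65.309562
  Under 30, D: 276×150/617 = 67.098865
  30 or over, A: 341×172/617 = 95.059968
  30 or over, B: 341×149/617 = 82.348460
  30 or over, C: 341×146/617 = 80.690438
  30 or over, D: 341×150/617 = 82.901135
Contributions (O − E)²/E:
  (80 − 76.940032)²/76.940032 = 0.1217
  (78 − 66.651540)²/66.651540 = 1.9323
  (52 − 65.309562)²/65.309562 = 2.7124
  (66 − 67.098865)²/67.098865 = 0.0180
  (92 − 95.059968)²/95.059968 = 0.0985
  (71 − 82.348460)²/82.348460 = 1.5639
  (94 − 80.690438)²/80.690438 = 2.1954
  (84 − 82.901135)²/82.901135 = 0.0146
χ² = 0.1217 + 1.9323 + 2.7124 + 0.0180 + 0.0985 + 1.5639 + 2.1954 + 0.0146 = 8.657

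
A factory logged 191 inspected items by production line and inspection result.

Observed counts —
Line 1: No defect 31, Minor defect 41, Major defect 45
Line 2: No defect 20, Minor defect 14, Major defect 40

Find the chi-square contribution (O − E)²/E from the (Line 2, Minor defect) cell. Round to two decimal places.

2.51

Row total (Line 2) = 74; column total (Minor defect) = 55; N = 191.
Expected count E = 74 × 55 / 191 = 21.309.
Contribution = (O − E)²/E = (14 − 21.309)² / 21.309 = 2.51.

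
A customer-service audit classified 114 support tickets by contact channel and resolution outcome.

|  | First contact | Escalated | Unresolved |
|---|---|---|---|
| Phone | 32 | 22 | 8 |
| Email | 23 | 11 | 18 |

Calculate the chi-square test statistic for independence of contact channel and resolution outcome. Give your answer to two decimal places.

8.17

Row totals: 62, 52. Column totals: 55, 33, 26. Grand total N = 114.
Expected counts (row total × column total / N):
  Phone, First contact: 62×55/114 = 29.912
  Phone, Escalated: 62×33/114 = 17.947
  Phone, Unresolved: 62×26/114 = 14.140
  Email, First contact: 52×55/114 = 25.088
  Email, Escalated: 52×33/114 = 15.053
  Email, Unresolved: 52×26/114 = 11.860
Contributions (O − E)²/E:
  (32 − 29.912)²/29.912 = 0.1458
  (22 − 17.947)²/17.947 = 0.9153
  (8 − 14.140)²/14.140 = 2.6662
  (23 − 25.088)²/25.088 = 0.1738
  (11 − 15.053)²/15.053 = 1.0913
  (18 − 11.860)²/11.860 = 3.1787
χ² = 0.1458 + 0.9153 + 2.6662 + 0.1738 + 1.0913 + 3.1787 = 8.17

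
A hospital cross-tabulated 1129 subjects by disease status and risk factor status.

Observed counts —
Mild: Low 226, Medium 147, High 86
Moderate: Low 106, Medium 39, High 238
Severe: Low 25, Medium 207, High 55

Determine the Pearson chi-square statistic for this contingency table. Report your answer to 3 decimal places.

Row totals: 459, 383, 287. Column totals: 357, 393, 379. Grand total N = 1129.
Expected counts (row total × column total / N):
  Mild, Low: 459×357/1129 = 145.13995
  Mild, Medium: 459×393/1129 = 159.77591
  Mild, High: 459×379/1129 = 154.08415
  Moderate, Low: 383×357/1129 = 121.10806
  Moderate, Medium: 383×393/1129 = 133.32064
  Moderate, High: 383×379/1129 = 128.57130
  Severe, Low: 287×357/1129 = 90.75199
  Severe, Medium: 287×393/1129 = 99.90345
  Severe, High: 287×379/1129 = 96.34455
Contributions (O − E)²/E:
  (226 − 145.13995)²/145.13995 = 45.0486
  (147 − 159.77591)²/159.77591 = 1.0216
  (86 − 154.08415)²/154.08415 = 30.0839
  (106 − 121.10806)²/121.10806 = 1.8847
  (39 − 133.32064)²/133.32064 = 66.7292
  (238 − 128.57130)²/128.57130 = 93.1362
  (25 − 90.75199)²/90.75199 = 47.6389
  (207 − 99.90345)²/99.90345 = 114.8076
  (55 − 96.34455)²/96.34455 = 17.7423
χ² = 45.0486 + 1.0216 + 30.0839 + 1.8847 + 66.7292 + 93.1362 + 47.6389 + 114.8076 + 17.7423 = 418.093

418.093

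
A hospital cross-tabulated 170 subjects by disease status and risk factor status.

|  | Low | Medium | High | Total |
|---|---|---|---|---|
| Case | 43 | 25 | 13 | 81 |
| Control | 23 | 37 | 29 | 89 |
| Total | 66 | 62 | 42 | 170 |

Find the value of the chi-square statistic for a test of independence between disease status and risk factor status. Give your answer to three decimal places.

Grand total N = 170.
Expected counts (row total × column total / N):
  Case, Low: 81×66/170 = 31.4471
  Case, Medium: 81×62/170 = 29.5412
  Case, High: 81×42/170 = 20.0118
  Control, Low: 89×66/170 = 34.5529
  Control, Medium: 89×62/170 = 32.4588
  Control, High: 89×42/170 = 21.9882
Contributions (O − E)²/E:
  (43 − 31.4471)²/31.4471 = 4.2443
  (25 − 29.5412)²/29.5412 = 0.6981
  (13 − 20.0118)²/20.0118 = 2.4568
  (23 − 34.5529)²/34.5529 = 3.8628
  (37 − 32.4588)²/32.4588 = 0.6353
  (29 − 21.9882)²/21.9882 = 2.2360
χ² = 4.2443 + 0.6981 + 2.4568 + 3.8628 + 0.6353 + 2.2360 = 14.133

14.133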